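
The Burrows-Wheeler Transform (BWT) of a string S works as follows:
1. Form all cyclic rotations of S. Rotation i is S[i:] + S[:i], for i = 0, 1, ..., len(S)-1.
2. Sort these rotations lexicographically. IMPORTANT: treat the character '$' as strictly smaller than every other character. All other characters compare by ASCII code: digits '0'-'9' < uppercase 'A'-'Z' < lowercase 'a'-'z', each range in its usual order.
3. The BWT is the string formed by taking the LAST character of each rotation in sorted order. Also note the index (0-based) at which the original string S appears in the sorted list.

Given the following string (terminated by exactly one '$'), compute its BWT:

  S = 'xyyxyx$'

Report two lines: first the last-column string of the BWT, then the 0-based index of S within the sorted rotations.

All 7 rotations (rotation i = S[i:]+S[:i]):
  rot[0] = xyyxyx$
  rot[1] = yyxyx$x
  rot[2] = yxyx$xy
  rot[3] = xyx$xyy
  rot[4] = yx$xyyx
  rot[5] = x$xyyxy
  rot[6] = $xyyxyx
Sorted (with $ < everything):
  sorted[0] = $xyyxyx  (last char: 'x')
  sorted[1] = x$xyyxy  (last char: 'y')
  sorted[2] = xyx$xyy  (last char: 'y')
  sorted[3] = xyyxyx$  (last char: '$')
  sorted[4] = yx$xyyx  (last char: 'x')
  sorted[5] = yxyx$xy  (last char: 'y')
  sorted[6] = yyxyx$x  (last char: 'x')
Last column: xyy$xyx
Original string S is at sorted index 3

Answer: xyy$xyx
3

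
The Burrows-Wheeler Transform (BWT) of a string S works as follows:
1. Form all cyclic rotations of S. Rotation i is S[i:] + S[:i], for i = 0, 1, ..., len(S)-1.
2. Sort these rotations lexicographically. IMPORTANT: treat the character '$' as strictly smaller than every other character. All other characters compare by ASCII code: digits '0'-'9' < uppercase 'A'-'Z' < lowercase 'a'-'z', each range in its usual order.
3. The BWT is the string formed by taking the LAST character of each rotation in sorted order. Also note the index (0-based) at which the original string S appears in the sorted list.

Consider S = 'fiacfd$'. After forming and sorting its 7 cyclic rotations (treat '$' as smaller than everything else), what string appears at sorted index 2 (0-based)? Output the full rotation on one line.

Answer: cfd$fia

Derivation:
All 7 rotations (rotation i = S[i:]+S[:i]):
  rot[0] = fiacfd$
  rot[1] = iacfd$f
  rot[2] = acfd$fi
  rot[3] = cfd$fia
  rot[4] = fd$fiac
  rot[5] = d$fiacf
  rot[6] = $fiacfd
Sorted (with $ < everything):
  sorted[0] = $fiacfd
  sorted[1] = acfd$fi
  sorted[2] = cfd$fia
  sorted[3] = d$fiacf
  sorted[4] = fd$fiac
  sorted[5] = fiacfd$
  sorted[6] = iacfd$f
sorted[2] = cfd$fia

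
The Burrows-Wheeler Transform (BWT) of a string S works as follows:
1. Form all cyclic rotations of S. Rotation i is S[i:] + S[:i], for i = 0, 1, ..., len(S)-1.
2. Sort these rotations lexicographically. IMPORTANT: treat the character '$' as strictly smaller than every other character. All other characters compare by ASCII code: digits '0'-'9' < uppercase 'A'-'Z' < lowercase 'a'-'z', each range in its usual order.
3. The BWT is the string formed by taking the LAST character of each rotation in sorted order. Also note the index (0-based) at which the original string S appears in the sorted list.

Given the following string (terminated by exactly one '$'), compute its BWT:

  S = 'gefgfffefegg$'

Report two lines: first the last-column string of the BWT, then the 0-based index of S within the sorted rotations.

Answer: gfgffefgeg$fe
10

Derivation:
All 13 rotations (rotation i = S[i:]+S[:i]):
  rot[0] = gefgfffefegg$
  rot[1] = efgfffefegg$g
  rot[2] = fgfffefegg$ge
  rot[3] = gfffefegg$gef
  rot[4] = fffefegg$gefg
  rot[5] = ffefegg$gefgf
  rot[6] = fefegg$gefgff
  rot[7] = efegg$gefgfff
  rot[8] = fegg$gefgfffe
  rot[9] = egg$gefgfffef
  rot[10] = gg$gefgfffefe
  rot[11] = g$gefgfffefeg
  rot[12] = $gefgfffefegg
Sorted (with $ < everything):
  sorted[0] = $gefgfffefegg  (last char: 'g')
  sorted[1] = efegg$gefgfff  (last char: 'f')
  sorted[2] = efgfffefegg$g  (last char: 'g')
  sorted[3] = egg$gefgfffef  (last char: 'f')
  sorted[4] = fefegg$gefgff  (last char: 'f')
  sorted[5] = fegg$gefgfffe  (last char: 'e')
  sorted[6] = ffefegg$gefgf  (last char: 'f')
  sorted[7] = fffefegg$gefg  (last char: 'g')
  sorted[8] = fgfffefegg$ge  (last char: 'e')
  sorted[9] = g$gefgfffefeg  (last char: 'g')
  sorted[10] = gefgfffefegg$  (last char: '$')
  sorted[11] = gfffefegg$gef  (last char: 'f')
  sorted[12] = gg$gefgfffefe  (last char: 'e')
Last column: gfgffefgeg$fe
Original string S is at sorted index 10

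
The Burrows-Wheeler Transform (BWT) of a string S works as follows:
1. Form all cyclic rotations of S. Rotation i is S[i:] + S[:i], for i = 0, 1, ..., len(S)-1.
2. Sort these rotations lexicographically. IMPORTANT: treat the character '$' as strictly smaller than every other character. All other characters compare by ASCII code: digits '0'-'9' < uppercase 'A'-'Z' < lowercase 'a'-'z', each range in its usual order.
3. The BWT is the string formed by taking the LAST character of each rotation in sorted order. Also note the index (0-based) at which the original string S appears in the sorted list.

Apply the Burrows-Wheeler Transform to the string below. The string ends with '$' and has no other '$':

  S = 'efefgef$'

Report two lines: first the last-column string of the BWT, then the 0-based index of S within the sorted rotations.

All 8 rotations (rotation i = S[i:]+S[:i]):
  rot[0] = efefgef$
  rot[1] = fefgef$e
  rot[2] = efgef$ef
  rot[3] = fgef$efe
  rot[4] = gef$efef
  rot[5] = ef$efefg
  rot[6] = f$efefge
  rot[7] = $efefgef
Sorted (with $ < everything):
  sorted[0] = $efefgef  (last char: 'f')
  sorted[1] = ef$efefg  (last char: 'g')
  sorted[2] = efefgef$  (last char: '$')
  sorted[3] = efgef$ef  (last char: 'f')
  sorted[4] = f$efefge  (last char: 'e')
  sorted[5] = fefgef$e  (last char: 'e')
  sorted[6] = fgef$efe  (last char: 'e')
  sorted[7] = gef$efef  (last char: 'f')
Last column: fg$feeef
Original string S is at sorted index 2

Answer: fg$feeef
2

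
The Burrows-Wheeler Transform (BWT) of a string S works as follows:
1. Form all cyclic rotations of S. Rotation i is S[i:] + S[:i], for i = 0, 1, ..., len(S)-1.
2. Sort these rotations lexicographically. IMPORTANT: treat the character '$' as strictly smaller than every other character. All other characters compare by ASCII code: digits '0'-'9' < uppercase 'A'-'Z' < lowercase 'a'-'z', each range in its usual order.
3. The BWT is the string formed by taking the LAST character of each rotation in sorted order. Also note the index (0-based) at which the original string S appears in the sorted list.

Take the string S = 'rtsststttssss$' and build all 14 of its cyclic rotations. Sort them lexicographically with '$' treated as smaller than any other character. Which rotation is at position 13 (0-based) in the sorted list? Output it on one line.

All 14 rotations (rotation i = S[i:]+S[:i]):
  rot[0] = rtsststttssss$
  rot[1] = tsststttssss$r
  rot[2] = sststttssss$rt
  rot[3] = ststttssss$rts
  rot[4] = tstttssss$rtss
  rot[5] = stttssss$rtsst
  rot[6] = tttssss$rtssts
  rot[7] = ttssss$rtsstst
  rot[8] = tssss$rtsststt
  rot[9] = ssss$rtsststtt
  rot[10] = sss$rtsststtts
  rot[11] = ss$rtsststttss
  rot[12] = s$rtsststttsss
  rot[13] = $rtsststttssss
Sorted (with $ < everything):
  sorted[0] = $rtsststttssss
  sorted[1] = rtsststttssss$
  sorted[2] = s$rtsststttsss
  sorted[3] = ss$rtsststttss
  sorted[4] = sss$rtsststtts
  sorted[5] = ssss$rtsststtt
  sorted[6] = sststttssss$rt
  sorted[7] = ststttssss$rts
  sorted[8] = stttssss$rtsst
  sorted[9] = tssss$rtsststt
  sorted[10] = tsststttssss$r
  sorted[11] = tstttssss$rtss
  sorted[12] = ttssss$rtsstst
  sorted[13] = tttssss$rtssts
sorted[13] = tttssss$rtssts

Answer: tttssss$rtssts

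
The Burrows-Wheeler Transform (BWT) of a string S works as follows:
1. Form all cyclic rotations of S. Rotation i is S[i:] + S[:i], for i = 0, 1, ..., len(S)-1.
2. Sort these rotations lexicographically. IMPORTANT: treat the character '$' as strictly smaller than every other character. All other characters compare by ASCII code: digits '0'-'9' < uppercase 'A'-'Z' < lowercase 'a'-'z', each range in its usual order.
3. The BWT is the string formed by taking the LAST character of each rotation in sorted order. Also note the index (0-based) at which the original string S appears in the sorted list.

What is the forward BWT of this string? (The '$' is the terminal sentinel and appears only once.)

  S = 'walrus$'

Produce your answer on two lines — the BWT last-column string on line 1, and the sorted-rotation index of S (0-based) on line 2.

All 7 rotations (rotation i = S[i:]+S[:i]):
  rot[0] = walrus$
  rot[1] = alrus$w
  rot[2] = lrus$wa
  rot[3] = rus$wal
  rot[4] = us$walr
  rot[5] = s$walru
  rot[6] = $walrus
Sorted (with $ < everything):
  sorted[0] = $walrus  (last char: 's')
  sorted[1] = alrus$w  (last char: 'w')
  sorted[2] = lrus$wa  (last char: 'a')
  sorted[3] = rus$wal  (last char: 'l')
  sorted[4] = s$walru  (last char: 'u')
  sorted[5] = us$walr  (last char: 'r')
  sorted[6] = walrus$  (last char: '$')
Last column: swalur$
Original string S is at sorted index 6

Answer: swalur$
6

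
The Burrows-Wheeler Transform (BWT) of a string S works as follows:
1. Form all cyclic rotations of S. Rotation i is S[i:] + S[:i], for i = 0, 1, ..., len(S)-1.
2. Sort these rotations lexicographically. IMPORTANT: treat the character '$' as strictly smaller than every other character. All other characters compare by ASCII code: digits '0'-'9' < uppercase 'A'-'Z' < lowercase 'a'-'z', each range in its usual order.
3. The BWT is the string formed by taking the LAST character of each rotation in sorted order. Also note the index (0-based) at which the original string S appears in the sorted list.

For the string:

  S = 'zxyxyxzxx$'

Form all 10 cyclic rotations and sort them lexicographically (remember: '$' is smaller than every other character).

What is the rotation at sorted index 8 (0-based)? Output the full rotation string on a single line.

All 10 rotations (rotation i = S[i:]+S[:i]):
  rot[0] = zxyxyxzxx$
  rot[1] = xyxyxzxx$z
  rot[2] = yxyxzxx$zx
  rot[3] = xyxzxx$zxy
  rot[4] = yxzxx$zxyx
  rot[5] = xzxx$zxyxy
  rot[6] = zxx$zxyxyx
  rot[7] = xx$zxyxyxz
  rot[8] = x$zxyxyxzx
  rot[9] = $zxyxyxzxx
Sorted (with $ < everything):
  sorted[0] = $zxyxyxzxx
  sorted[1] = x$zxyxyxzx
  sorted[2] = xx$zxyxyxz
  sorted[3] = xyxyxzxx$z
  sorted[4] = xyxzxx$zxy
  sorted[5] = xzxx$zxyxy
  sorted[6] = yxyxzxx$zx
  sorted[7] = yxzxx$zxyx
  sorted[8] = zxx$zxyxyx
  sorted[9] = zxyxyxzxx$
sorted[8] = zxx$zxyxyx

Answer: zxx$zxyxyx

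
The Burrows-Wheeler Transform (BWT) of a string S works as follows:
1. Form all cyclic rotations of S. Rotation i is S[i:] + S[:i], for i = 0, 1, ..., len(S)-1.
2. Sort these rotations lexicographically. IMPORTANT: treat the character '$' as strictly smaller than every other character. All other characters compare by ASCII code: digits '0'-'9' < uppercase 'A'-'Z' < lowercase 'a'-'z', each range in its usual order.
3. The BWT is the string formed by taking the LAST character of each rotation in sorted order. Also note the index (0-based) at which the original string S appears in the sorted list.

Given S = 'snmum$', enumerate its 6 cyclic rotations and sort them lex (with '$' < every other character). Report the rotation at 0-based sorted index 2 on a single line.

Answer: mum$sn

Derivation:
All 6 rotations (rotation i = S[i:]+S[:i]):
  rot[0] = snmum$
  rot[1] = nmum$s
  rot[2] = mum$sn
  rot[3] = um$snm
  rot[4] = m$snmu
  rot[5] = $snmum
Sorted (with $ < everything):
  sorted[0] = $snmum
  sorted[1] = m$snmu
  sorted[2] = mum$sn
  sorted[3] = nmum$s
  sorted[4] = snmum$
  sorted[5] = um$snm
sorted[2] = mum$sn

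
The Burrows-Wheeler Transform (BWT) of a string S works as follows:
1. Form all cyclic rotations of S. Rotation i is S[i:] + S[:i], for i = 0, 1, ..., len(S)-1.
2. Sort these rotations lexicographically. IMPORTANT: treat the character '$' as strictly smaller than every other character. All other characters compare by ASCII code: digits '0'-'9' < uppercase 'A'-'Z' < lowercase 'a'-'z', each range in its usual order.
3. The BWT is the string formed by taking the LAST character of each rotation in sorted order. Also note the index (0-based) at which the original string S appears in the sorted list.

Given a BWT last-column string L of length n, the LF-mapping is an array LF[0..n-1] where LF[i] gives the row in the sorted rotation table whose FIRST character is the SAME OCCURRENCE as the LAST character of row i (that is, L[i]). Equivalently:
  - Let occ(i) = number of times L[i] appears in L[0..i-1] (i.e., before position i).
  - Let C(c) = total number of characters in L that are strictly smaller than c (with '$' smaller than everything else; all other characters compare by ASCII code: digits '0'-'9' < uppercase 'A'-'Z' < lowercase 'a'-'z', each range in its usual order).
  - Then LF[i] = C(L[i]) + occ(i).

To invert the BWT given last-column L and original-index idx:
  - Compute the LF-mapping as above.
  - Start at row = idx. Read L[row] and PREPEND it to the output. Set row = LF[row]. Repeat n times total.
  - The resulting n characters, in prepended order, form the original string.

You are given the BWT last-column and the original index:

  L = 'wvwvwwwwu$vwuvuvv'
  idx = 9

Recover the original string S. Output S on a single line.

LF mapping: 10 4 11 5 12 13 14 15 1 0 6 16 2 7 3 8 9
Walk LF starting at row 9, prepending L[row]:
  step 1: row=9, L[9]='$', prepend. Next row=LF[9]=0
  step 2: row=0, L[0]='w', prepend. Next row=LF[0]=10
  step 3: row=10, L[10]='v', prepend. Next row=LF[10]=6
  step 4: row=6, L[6]='w', prepend. Next row=LF[6]=14
  step 5: row=14, L[14]='u', prepend. Next row=LF[14]=3
  step 6: row=3, L[3]='v', prepend. Next row=LF[3]=5
  step 7: row=5, L[5]='w', prepend. Next row=LF[5]=13
  step 8: row=13, L[13]='v', prepend. Next row=LF[13]=7
  step 9: row=7, L[7]='w', prepend. Next row=LF[7]=15
  step 10: row=15, L[15]='v', prepend. Next row=LF[15]=8
  step 11: row=8, L[8]='u', prepend. Next row=LF[8]=1
  step 12: row=1, L[1]='v', prepend. Next row=LF[1]=4
  step 13: row=4, L[4]='w', prepend. Next row=LF[4]=12
  step 14: row=12, L[12]='u', prepend. Next row=LF[12]=2
  step 15: row=2, L[2]='w', prepend. Next row=LF[2]=11
  step 16: row=11, L[11]='w', prepend. Next row=LF[11]=16
  step 17: row=16, L[16]='v', prepend. Next row=LF[16]=9
Reversed output: vwwuwvuvwvwvuwvw$

Answer: vwwuwvuvwvwvuwvw$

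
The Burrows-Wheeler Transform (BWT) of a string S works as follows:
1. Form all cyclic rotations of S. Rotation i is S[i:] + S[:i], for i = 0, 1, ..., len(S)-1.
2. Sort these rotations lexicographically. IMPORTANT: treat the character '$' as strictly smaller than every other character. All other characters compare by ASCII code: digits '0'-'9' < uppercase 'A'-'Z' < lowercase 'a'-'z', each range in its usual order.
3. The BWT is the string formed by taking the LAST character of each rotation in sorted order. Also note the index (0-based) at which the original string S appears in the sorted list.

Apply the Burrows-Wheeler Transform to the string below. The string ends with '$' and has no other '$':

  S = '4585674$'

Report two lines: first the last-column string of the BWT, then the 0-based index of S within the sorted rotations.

Answer: 47$84565
2

Derivation:
All 8 rotations (rotation i = S[i:]+S[:i]):
  rot[0] = 4585674$
  rot[1] = 585674$4
  rot[2] = 85674$45
  rot[3] = 5674$458
  rot[4] = 674$4585
  rot[5] = 74$45856
  rot[6] = 4$458567
  rot[7] = $4585674
Sorted (with $ < everything):
  sorted[0] = $4585674  (last char: '4')
  sorted[1] = 4$458567  (last char: '7')
  sorted[2] = 4585674$  (last char: '$')
  sorted[3] = 5674$458  (last char: '8')
  sorted[4] = 585674$4  (last char: '4')
  sorted[5] = 674$4585  (last char: '5')
  sorted[6] = 74$45856  (last char: '6')
  sorted[7] = 85674$45  (last char: '5')
Last column: 47$84565
Original string S is at sorted index 2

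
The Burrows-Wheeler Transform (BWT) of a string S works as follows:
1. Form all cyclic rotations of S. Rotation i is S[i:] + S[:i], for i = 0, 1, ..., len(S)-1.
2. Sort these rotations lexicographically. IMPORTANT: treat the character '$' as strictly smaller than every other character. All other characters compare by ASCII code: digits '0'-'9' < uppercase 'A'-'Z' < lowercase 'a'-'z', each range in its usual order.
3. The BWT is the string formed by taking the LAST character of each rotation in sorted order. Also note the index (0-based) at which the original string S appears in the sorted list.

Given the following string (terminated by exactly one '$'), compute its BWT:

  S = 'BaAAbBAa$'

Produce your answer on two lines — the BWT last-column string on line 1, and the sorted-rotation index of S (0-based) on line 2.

All 9 rotations (rotation i = S[i:]+S[:i]):
  rot[0] = BaAAbBAa$
  rot[1] = aAAbBAa$B
  rot[2] = AAbBAa$Ba
  rot[3] = AbBAa$BaA
  rot[4] = bBAa$BaAA
  rot[5] = BAa$BaAAb
  rot[6] = Aa$BaAAbB
  rot[7] = a$BaAAbBA
  rot[8] = $BaAAbBAa
Sorted (with $ < everything):
  sorted[0] = $BaAAbBAa  (last char: 'a')
  sorted[1] = AAbBAa$Ba  (last char: 'a')
  sorted[2] = Aa$BaAAbB  (last char: 'B')
  sorted[3] = AbBAa$BaA  (last char: 'A')
  sorted[4] = BAa$BaAAb  (last char: 'b')
  sorted[5] = BaAAbBAa$  (last char: '$')
  sorted[6] = a$BaAAbBA  (last char: 'A')
  sorted[7] = aAAbBAa$B  (last char: 'B')
  sorted[8] = bBAa$BaAA  (last char: 'A')
Last column: aaBAb$ABA
Original string S is at sorted index 5

Answer: aaBAb$ABA
5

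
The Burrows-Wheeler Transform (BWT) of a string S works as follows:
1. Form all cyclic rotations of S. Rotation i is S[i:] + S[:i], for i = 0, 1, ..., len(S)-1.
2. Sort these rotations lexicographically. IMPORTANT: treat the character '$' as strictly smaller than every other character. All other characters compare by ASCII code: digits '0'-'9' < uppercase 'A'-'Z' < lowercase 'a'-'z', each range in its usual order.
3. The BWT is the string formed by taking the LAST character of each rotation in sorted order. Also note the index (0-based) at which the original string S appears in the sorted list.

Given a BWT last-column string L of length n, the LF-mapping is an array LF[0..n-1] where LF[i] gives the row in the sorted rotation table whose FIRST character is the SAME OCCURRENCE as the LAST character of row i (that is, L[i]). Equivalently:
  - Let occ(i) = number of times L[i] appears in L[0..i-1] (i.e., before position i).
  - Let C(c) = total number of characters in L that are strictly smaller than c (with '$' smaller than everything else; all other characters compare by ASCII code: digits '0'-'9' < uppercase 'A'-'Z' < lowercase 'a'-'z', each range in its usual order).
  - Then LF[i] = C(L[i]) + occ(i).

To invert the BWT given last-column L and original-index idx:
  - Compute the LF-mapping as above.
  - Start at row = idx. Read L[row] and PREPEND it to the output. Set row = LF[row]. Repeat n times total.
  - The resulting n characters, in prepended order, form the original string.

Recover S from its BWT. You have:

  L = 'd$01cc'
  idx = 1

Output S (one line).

LF mapping: 5 0 1 2 3 4
Walk LF starting at row 1, prepending L[row]:
  step 1: row=1, L[1]='$', prepend. Next row=LF[1]=0
  step 2: row=0, L[0]='d', prepend. Next row=LF[0]=5
  step 3: row=5, L[5]='c', prepend. Next row=LF[5]=4
  step 4: row=4, L[4]='c', prepend. Next row=LF[4]=3
  step 5: row=3, L[3]='1', prepend. Next row=LF[3]=2
  step 6: row=2, L[2]='0', prepend. Next row=LF[2]=1
Reversed output: 01ccd$

Answer: 01ccd$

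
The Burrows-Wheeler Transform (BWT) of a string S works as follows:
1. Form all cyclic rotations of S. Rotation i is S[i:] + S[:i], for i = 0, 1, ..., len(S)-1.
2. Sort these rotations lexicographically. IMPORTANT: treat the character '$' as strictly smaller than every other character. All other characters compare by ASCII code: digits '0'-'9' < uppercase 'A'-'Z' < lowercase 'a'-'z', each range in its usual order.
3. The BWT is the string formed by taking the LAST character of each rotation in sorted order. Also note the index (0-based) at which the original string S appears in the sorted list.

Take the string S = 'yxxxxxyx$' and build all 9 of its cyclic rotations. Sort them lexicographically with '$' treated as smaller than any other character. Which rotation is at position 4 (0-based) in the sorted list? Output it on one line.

All 9 rotations (rotation i = S[i:]+S[:i]):
  rot[0] = yxxxxxyx$
  rot[1] = xxxxxyx$y
  rot[2] = xxxxyx$yx
  rot[3] = xxxyx$yxx
  rot[4] = xxyx$yxxx
  rot[5] = xyx$yxxxx
  rot[6] = yx$yxxxxx
  rot[7] = x$yxxxxxy
  rot[8] = $yxxxxxyx
Sorted (with $ < everything):
  sorted[0] = $yxxxxxyx
  sorted[1] = x$yxxxxxy
  sorted[2] = xxxxxyx$y
  sorted[3] = xxxxyx$yx
  sorted[4] = xxxyx$yxx
  sorted[5] = xxyx$yxxx
  sorted[6] = xyx$yxxxx
  sorted[7] = yx$yxxxxx
  sorted[8] = yxxxxxyx$
sorted[4] = xxxyx$yxx

Answer: xxxyx$yxx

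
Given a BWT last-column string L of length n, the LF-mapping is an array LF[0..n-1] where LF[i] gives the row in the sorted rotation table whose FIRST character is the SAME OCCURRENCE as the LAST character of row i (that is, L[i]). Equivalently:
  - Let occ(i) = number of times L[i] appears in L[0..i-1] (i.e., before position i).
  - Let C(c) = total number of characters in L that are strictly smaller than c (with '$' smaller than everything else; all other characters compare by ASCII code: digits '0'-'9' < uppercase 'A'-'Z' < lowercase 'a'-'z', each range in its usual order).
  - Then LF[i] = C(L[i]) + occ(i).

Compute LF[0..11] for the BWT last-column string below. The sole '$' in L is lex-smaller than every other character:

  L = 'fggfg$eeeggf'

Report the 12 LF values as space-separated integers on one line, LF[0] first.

Char counts: '$':1, 'e':3, 'f':3, 'g':5
C (first-col start): C('$')=0, C('e')=1, C('f')=4, C('g')=7
L[0]='f': occ=0, LF[0]=C('f')+0=4+0=4
L[1]='g': occ=0, LF[1]=C('g')+0=7+0=7
L[2]='g': occ=1, LF[2]=C('g')+1=7+1=8
L[3]='f': occ=1, LF[3]=C('f')+1=4+1=5
L[4]='g': occ=2, LF[4]=C('g')+2=7+2=9
L[5]='$': occ=0, LF[5]=C('$')+0=0+0=0
L[6]='e': occ=0, LF[6]=C('e')+0=1+0=1
L[7]='e': occ=1, LF[7]=C('e')+1=1+1=2
L[8]='e': occ=2, LF[8]=C('e')+2=1+2=3
L[9]='g': occ=3, LF[9]=C('g')+3=7+3=10
L[10]='g': occ=4, LF[10]=C('g')+4=7+4=11
L[11]='f': occ=2, LF[11]=C('f')+2=4+2=6

Answer: 4 7 8 5 9 0 1 2 3 10 11 6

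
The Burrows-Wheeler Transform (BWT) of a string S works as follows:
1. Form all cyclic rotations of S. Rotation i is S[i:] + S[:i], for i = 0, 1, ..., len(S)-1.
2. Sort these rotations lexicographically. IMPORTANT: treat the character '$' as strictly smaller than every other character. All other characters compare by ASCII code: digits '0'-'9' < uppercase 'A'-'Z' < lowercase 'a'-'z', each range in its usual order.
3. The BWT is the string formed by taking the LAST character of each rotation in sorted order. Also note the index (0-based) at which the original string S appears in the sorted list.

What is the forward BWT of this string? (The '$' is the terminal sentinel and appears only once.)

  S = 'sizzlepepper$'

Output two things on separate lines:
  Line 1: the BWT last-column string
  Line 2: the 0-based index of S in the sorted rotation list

All 13 rotations (rotation i = S[i:]+S[:i]):
  rot[0] = sizzlepepper$
  rot[1] = izzlepepper$s
  rot[2] = zzlepepper$si
  rot[3] = zlepepper$siz
  rot[4] = lepepper$sizz
  rot[5] = epepper$sizzl
  rot[6] = pepper$sizzle
  rot[7] = epper$sizzlep
  rot[8] = pper$sizzlepe
  rot[9] = per$sizzlepep
  rot[10] = er$sizzlepepp
  rot[11] = r$sizzlepeppe
  rot[12] = $sizzlepepper
Sorted (with $ < everything):
  sorted[0] = $sizzlepepper  (last char: 'r')
  sorted[1] = epepper$sizzl  (last char: 'l')
  sorted[2] = epper$sizzlep  (last char: 'p')
  sorted[3] = er$sizzlepepp  (last char: 'p')
  sorted[4] = izzlepepper$s  (last char: 's')
  sorted[5] = lepepper$sizz  (last char: 'z')
  sorted[6] = pepper$sizzle  (last char: 'e')
  sorted[7] = per$sizzlepep  (last char: 'p')
  sorted[8] = pper$sizzlepe  (last char: 'e')
  sorted[9] = r$sizzlepeppe  (last char: 'e')
  sorted[10] = sizzlepepper$  (last char: '$')
  sorted[11] = zlepepper$siz  (last char: 'z')
  sorted[12] = zzlepepper$si  (last char: 'i')
Last column: rlppszepee$zi
Original string S is at sorted index 10

Answer: rlppszepee$zi
10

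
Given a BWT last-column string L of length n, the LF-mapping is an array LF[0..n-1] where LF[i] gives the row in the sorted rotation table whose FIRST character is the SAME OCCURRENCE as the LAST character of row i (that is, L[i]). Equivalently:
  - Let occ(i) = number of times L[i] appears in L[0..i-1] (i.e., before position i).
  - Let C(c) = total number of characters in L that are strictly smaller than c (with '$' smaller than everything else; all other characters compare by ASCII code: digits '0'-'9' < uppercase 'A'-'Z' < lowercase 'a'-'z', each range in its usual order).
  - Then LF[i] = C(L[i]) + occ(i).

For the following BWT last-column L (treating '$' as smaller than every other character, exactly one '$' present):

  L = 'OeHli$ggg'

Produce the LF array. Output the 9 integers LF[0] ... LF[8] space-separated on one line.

Char counts: '$':1, 'H':1, 'O':1, 'e':1, 'g':3, 'i':1, 'l':1
C (first-col start): C('$')=0, C('H')=1, C('O')=2, C('e')=3, C('g')=4, C('i')=7, C('l')=8
L[0]='O': occ=0, LF[0]=C('O')+0=2+0=2
L[1]='e': occ=0, LF[1]=C('e')+0=3+0=3
L[2]='H': occ=0, LF[2]=C('H')+0=1+0=1
L[3]='l': occ=0, LF[3]=C('l')+0=8+0=8
L[4]='i': occ=0, LF[4]=C('i')+0=7+0=7
L[5]='$': occ=0, LF[5]=C('$')+0=0+0=0
L[6]='g': occ=0, LF[6]=C('g')+0=4+0=4
L[7]='g': occ=1, LF[7]=C('g')+1=4+1=5
L[8]='g': occ=2, LF[8]=C('g')+2=4+2=6

Answer: 2 3 1 8 7 0 4 5 6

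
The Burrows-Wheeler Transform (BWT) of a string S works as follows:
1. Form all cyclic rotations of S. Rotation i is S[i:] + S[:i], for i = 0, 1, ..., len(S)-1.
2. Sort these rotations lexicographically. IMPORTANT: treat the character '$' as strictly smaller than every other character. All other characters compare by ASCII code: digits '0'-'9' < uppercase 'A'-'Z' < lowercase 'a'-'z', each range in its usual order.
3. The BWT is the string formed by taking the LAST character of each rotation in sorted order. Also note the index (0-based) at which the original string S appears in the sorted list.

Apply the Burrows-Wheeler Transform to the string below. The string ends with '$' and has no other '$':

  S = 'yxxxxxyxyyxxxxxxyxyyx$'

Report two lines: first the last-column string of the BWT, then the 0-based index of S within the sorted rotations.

All 22 rotations (rotation i = S[i:]+S[:i]):
  rot[0] = yxxxxxyxyyxxxxxxyxyyx$
  rot[1] = xxxxxyxyyxxxxxxyxyyx$y
  rot[2] = xxxxyxyyxxxxxxyxyyx$yx
  rot[3] = xxxyxyyxxxxxxyxyyx$yxx
  rot[4] = xxyxyyxxxxxxyxyyx$yxxx
  rot[5] = xyxyyxxxxxxyxyyx$yxxxx
  rot[6] = yxyyxxxxxxyxyyx$yxxxxx
  rot[7] = xyyxxxxxxyxyyx$yxxxxxy
  rot[8] = yyxxxxxxyxyyx$yxxxxxyx
  rot[9] = yxxxxxxyxyyx$yxxxxxyxy
  rot[10] = xxxxxxyxyyx$yxxxxxyxyy
  rot[11] = xxxxxyxyyx$yxxxxxyxyyx
  rot[12] = xxxxyxyyx$yxxxxxyxyyxx
  rot[13] = xxxyxyyx$yxxxxxyxyyxxx
  rot[14] = xxyxyyx$yxxxxxyxyyxxxx
  rot[15] = xyxyyx$yxxxxxyxyyxxxxx
  rot[16] = yxyyx$yxxxxxyxyyxxxxxx
  rot[17] = xyyx$yxxxxxyxyyxxxxxxy
  rot[18] = yyx$yxxxxxyxyyxxxxxxyx
  rot[19] = yx$yxxxxxyxyyxxxxxxyxy
  rot[20] = x$yxxxxxyxyyxxxxxxyxyy
  rot[21] = $yxxxxxyxyyxxxxxxyxyyx
Sorted (with $ < everything):
  sorted[0] = $yxxxxxyxyyxxxxxxyxyyx  (last char: 'x')
  sorted[1] = x$yxxxxxyxyyxxxxxxyxyy  (last char: 'y')
  sorted[2] = xxxxxxyxyyx$yxxxxxyxyy  (last char: 'y')
  sorted[3] = xxxxxyxyyx$yxxxxxyxyyx  (last char: 'x')
  sorted[4] = xxxxxyxyyxxxxxxyxyyx$y  (last char: 'y')
  sorted[5] = xxxxyxyyx$yxxxxxyxyyxx  (last char: 'x')
  sorted[6] = xxxxyxyyxxxxxxyxyyx$yx  (last char: 'x')
  sorted[7] = xxxyxyyx$yxxxxxyxyyxxx  (last char: 'x')
  sorted[8] = xxxyxyyxxxxxxyxyyx$yxx  (last char: 'x')
  sorted[9] = xxyxyyx$yxxxxxyxyyxxxx  (last char: 'x')
  sorted[10] = xxyxyyxxxxxxyxyyx$yxxx  (last char: 'x')
  sorted[11] = xyxyyx$yxxxxxyxyyxxxxx  (last char: 'x')
  sorted[12] = xyxyyxxxxxxyxyyx$yxxxx  (last char: 'x')
  sorted[13] = xyyx$yxxxxxyxyyxxxxxxy  (last char: 'y')
  sorted[14] = xyyxxxxxxyxyyx$yxxxxxy  (last char: 'y')
  sorted[15] = yx$yxxxxxyxyyxxxxxxyxy  (last char: 'y')
  sorted[16] = yxxxxxxyxyyx$yxxxxxyxy  (last char: 'y')
  sorted[17] = yxxxxxyxyyxxxxxxyxyyx$  (last char: '$')
  sorted[18] = yxyyx$yxxxxxyxyyxxxxxx  (last char: 'x')
  sorted[19] = yxyyxxxxxxyxyyx$yxxxxx  (last char: 'x')
  sorted[20] = yyx$yxxxxxyxyyxxxxxxyx  (last char: 'x')
  sorted[21] = yyxxxxxxyxyyx$yxxxxxyx  (last char: 'x')
Last column: xyyxyxxxxxxxxyyyy$xxxx
Original string S is at sorted index 17

Answer: xyyxyxxxxxxxxyyyy$xxxx
17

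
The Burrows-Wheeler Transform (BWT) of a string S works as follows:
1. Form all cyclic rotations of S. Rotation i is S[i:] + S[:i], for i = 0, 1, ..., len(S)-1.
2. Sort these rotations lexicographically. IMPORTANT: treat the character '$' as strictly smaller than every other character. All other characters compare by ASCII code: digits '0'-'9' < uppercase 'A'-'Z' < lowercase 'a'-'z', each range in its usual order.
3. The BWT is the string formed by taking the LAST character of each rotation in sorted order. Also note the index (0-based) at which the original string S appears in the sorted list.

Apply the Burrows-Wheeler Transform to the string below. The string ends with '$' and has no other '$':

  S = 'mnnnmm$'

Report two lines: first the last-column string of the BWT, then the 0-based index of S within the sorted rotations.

Answer: mmn$nnm
3

Derivation:
All 7 rotations (rotation i = S[i:]+S[:i]):
  rot[0] = mnnnmm$
  rot[1] = nnnmm$m
  rot[2] = nnmm$mn
  rot[3] = nmm$mnn
  rot[4] = mm$mnnn
  rot[5] = m$mnnnm
  rot[6] = $mnnnmm
Sorted (with $ < everything):
  sorted[0] = $mnnnmm  (last char: 'm')
  sorted[1] = m$mnnnm  (last char: 'm')
  sorted[2] = mm$mnnn  (last char: 'n')
  sorted[3] = mnnnmm$  (last char: '$')
  sorted[4] = nmm$mnn  (last char: 'n')
  sorted[5] = nnmm$mn  (last char: 'n')
  sorted[6] = nnnmm$m  (last char: 'm')
Last column: mmn$nnm
Original string S is at sorted index 3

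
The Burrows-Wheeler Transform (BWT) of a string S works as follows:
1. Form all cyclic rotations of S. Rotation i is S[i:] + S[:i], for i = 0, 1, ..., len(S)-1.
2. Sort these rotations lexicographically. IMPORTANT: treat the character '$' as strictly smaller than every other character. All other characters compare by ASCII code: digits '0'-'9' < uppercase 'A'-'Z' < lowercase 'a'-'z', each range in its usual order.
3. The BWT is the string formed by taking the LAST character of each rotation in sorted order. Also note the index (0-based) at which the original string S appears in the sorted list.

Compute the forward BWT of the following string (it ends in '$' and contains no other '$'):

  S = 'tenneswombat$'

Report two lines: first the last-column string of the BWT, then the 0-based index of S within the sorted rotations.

All 13 rotations (rotation i = S[i:]+S[:i]):
  rot[0] = tenneswombat$
  rot[1] = enneswombat$t
  rot[2] = nneswombat$te
  rot[3] = neswombat$ten
  rot[4] = eswombat$tenn
  rot[5] = swombat$tenne
  rot[6] = wombat$tennes
  rot[7] = ombat$tennesw
  rot[8] = mbat$tenneswo
  rot[9] = bat$tenneswom
  rot[10] = at$tenneswomb
  rot[11] = t$tenneswomba
  rot[12] = $tenneswombat
Sorted (with $ < everything):
  sorted[0] = $tenneswombat  (last char: 't')
  sorted[1] = at$tenneswomb  (last char: 'b')
  sorted[2] = bat$tenneswom  (last char: 'm')
  sorted[3] = enneswombat$t  (last char: 't')
  sorted[4] = eswombat$tenn  (last char: 'n')
  sorted[5] = mbat$tenneswo  (last char: 'o')
  sorted[6] = neswombat$ten  (last char: 'n')
  sorted[7] = nneswombat$te  (last char: 'e')
  sorted[8] = ombat$tennesw  (last char: 'w')
  sorted[9] = swombat$tenne  (last char: 'e')
  sorted[10] = t$tenneswomba  (last char: 'a')
  sorted[11] = tenneswombat$  (last char: '$')
  sorted[12] = wombat$tennes  (last char: 's')
Last column: tbmtnonewea$s
Original string S is at sorted index 11

Answer: tbmtnonewea$s
11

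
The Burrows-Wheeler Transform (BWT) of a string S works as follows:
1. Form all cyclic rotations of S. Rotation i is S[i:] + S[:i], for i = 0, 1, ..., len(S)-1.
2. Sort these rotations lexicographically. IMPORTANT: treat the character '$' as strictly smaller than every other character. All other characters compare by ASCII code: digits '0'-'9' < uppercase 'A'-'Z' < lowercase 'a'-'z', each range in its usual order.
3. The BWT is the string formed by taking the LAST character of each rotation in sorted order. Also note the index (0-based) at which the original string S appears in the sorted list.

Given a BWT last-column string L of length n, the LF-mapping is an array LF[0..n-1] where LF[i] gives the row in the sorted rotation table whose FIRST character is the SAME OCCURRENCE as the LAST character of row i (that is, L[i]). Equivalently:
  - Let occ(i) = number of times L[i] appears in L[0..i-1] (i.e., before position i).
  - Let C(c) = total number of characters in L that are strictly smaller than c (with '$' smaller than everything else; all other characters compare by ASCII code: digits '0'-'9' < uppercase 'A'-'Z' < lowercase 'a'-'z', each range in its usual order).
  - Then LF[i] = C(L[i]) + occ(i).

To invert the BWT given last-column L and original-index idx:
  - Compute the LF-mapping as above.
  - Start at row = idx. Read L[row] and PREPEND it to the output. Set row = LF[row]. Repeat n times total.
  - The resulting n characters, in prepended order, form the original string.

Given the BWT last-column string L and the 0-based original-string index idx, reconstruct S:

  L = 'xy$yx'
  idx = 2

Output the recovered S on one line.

Answer: xyyx$

Derivation:
LF mapping: 1 3 0 4 2
Walk LF starting at row 2, prepending L[row]:
  step 1: row=2, L[2]='$', prepend. Next row=LF[2]=0
  step 2: row=0, L[0]='x', prepend. Next row=LF[0]=1
  step 3: row=1, L[1]='y', prepend. Next row=LF[1]=3
  step 4: row=3, L[3]='y', prepend. Next row=LF[3]=4
  step 5: row=4, L[4]='x', prepend. Next row=LF[4]=2
Reversed output: xyyx$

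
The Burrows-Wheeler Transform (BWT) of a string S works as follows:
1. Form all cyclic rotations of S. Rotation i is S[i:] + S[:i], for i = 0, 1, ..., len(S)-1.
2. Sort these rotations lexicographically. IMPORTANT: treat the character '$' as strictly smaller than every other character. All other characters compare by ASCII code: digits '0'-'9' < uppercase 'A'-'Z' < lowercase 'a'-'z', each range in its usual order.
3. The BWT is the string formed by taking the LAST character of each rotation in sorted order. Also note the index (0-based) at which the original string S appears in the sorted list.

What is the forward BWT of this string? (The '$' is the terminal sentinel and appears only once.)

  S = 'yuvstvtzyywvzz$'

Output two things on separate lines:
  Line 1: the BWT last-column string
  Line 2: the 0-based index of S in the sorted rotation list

All 15 rotations (rotation i = S[i:]+S[:i]):
  rot[0] = yuvstvtzyywvzz$
  rot[1] = uvstvtzyywvzz$y
  rot[2] = vstvtzyywvzz$yu
  rot[3] = stvtzyywvzz$yuv
  rot[4] = tvtzyywvzz$yuvs
  rot[5] = vtzyywvzz$yuvst
  rot[6] = tzyywvzz$yuvstv
  rot[7] = zyywvzz$yuvstvt
  rot[8] = yywvzz$yuvstvtz
  rot[9] = ywvzz$yuvstvtzy
  rot[10] = wvzz$yuvstvtzyy
  rot[11] = vzz$yuvstvtzyyw
  rot[12] = zz$yuvstvtzyywv
  rot[13] = z$yuvstvtzyywvz
  rot[14] = $yuvstvtzyywvzz
Sorted (with $ < everything):
  sorted[0] = $yuvstvtzyywvzz  (last char: 'z')
  sorted[1] = stvtzyywvzz$yuv  (last char: 'v')
  sorted[2] = tvtzyywvzz$yuvs  (last char: 's')
  sorted[3] = tzyywvzz$yuvstv  (last char: 'v')
  sorted[4] = uvstvtzyywvzz$y  (last char: 'y')
  sorted[5] = vstvtzyywvzz$yu  (last char: 'u')
  sorted[6] = vtzyywvzz$yuvst  (last char: 't')
  sorted[7] = vzz$yuvstvtzyyw  (last char: 'w')
  sorted[8] = wvzz$yuvstvtzyy  (last char: 'y')
  sorted[9] = yuvstvtzyywvzz$  (last char: '$')
  sorted[10] = ywvzz$yuvstvtzy  (last char: 'y')
  sorted[11] = yywvzz$yuvstvtz  (last char: 'z')
  sorted[12] = z$yuvstvtzyywvz  (last char: 'z')
  sorted[13] = zyywvzz$yuvstvt  (last char: 't')
  sorted[14] = zz$yuvstvtzyywv  (last char: 'v')
Last column: zvsvyutwy$yzztv
Original string S is at sorted index 9

Answer: zvsvyutwy$yzztv
9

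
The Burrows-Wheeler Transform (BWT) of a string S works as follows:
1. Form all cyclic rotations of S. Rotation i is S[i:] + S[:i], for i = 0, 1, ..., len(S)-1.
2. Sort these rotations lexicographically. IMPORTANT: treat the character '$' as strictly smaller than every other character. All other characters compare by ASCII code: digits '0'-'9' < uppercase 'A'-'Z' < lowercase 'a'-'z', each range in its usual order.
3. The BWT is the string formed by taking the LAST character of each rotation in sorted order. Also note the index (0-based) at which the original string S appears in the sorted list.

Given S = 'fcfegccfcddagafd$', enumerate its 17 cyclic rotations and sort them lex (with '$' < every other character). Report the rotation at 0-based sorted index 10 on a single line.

All 17 rotations (rotation i = S[i:]+S[:i]):
  rot[0] = fcfegccfcddagafd$
  rot[1] = cfegccfcddagafd$f
  rot[2] = fegccfcddagafd$fc
  rot[3] = egccfcddagafd$fcf
  rot[4] = gccfcddagafd$fcfe
  rot[5] = ccfcddagafd$fcfeg
  rot[6] = cfcddagafd$fcfegc
  rot[7] = fcddagafd$fcfegcc
  rot[8] = cddagafd$fcfegccf
  rot[9] = ddagafd$fcfegccfc
  rot[10] = dagafd$fcfegccfcd
  rot[11] = agafd$fcfegccfcdd
  rot[12] = gafd$fcfegccfcdda
  rot[13] = afd$fcfegccfcddag
  rot[14] = fd$fcfegccfcddaga
  rot[15] = d$fcfegccfcddagaf
  rot[16] = $fcfegccfcddagafd
Sorted (with $ < everything):
  sorted[0] = $fcfegccfcddagafd
  sorted[1] = afd$fcfegccfcddag
  sorted[2] = agafd$fcfegccfcdd
  sorted[3] = ccfcddagafd$fcfeg
  sorted[4] = cddagafd$fcfegccf
  sorted[5] = cfcddagafd$fcfegc
  sorted[6] = cfegccfcddagafd$f
  sorted[7] = d$fcfegccfcddagaf
  sorted[8] = dagafd$fcfegccfcd
  sorted[9] = ddagafd$fcfegccfc
  sorted[10] = egccfcddagafd$fcf
  sorted[11] = fcddagafd$fcfegcc
  sorted[12] = fcfegccfcddagafd$
  sorted[13] = fd$fcfegccfcddaga
  sorted[14] = fegccfcddagafd$fc
  sorted[15] = gafd$fcfegccfcdda
  sorted[16] = gccfcddagafd$fcfe
sorted[10] = egccfcddagafd$fcf

Answer: egccfcddagafd$fcf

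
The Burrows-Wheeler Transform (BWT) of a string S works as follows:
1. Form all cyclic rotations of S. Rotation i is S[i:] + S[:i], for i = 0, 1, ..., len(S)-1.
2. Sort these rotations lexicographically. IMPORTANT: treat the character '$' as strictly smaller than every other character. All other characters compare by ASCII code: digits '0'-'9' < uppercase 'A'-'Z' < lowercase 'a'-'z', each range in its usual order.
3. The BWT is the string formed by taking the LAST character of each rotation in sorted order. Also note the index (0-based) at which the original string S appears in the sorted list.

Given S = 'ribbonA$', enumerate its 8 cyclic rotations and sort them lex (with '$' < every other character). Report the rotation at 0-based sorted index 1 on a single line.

All 8 rotations (rotation i = S[i:]+S[:i]):
  rot[0] = ribbonA$
  rot[1] = ibbonA$r
  rot[2] = bbonA$ri
  rot[3] = bonA$rib
  rot[4] = onA$ribb
  rot[5] = nA$ribbo
  rot[6] = A$ribbon
  rot[7] = $ribbonA
Sorted (with $ < everything):
  sorted[0] = $ribbonA
  sorted[1] = A$ribbon
  sorted[2] = bbonA$ri
  sorted[3] = bonA$rib
  sorted[4] = ibbonA$r
  sorted[5] = nA$ribbo
  sorted[6] = onA$ribb
  sorted[7] = ribbonA$
sorted[1] = A$ribbon

Answer: A$ribbon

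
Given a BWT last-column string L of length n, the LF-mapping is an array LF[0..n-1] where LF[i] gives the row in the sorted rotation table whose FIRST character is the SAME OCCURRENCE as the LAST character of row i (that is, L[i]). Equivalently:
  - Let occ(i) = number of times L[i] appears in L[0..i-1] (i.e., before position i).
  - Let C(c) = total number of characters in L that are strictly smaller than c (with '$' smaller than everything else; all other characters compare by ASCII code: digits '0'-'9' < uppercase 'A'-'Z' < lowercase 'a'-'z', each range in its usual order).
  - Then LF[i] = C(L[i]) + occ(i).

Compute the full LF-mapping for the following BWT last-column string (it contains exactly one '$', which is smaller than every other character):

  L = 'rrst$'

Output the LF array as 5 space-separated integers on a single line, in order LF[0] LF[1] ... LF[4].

Char counts: '$':1, 'r':2, 's':1, 't':1
C (first-col start): C('$')=0, C('r')=1, C('s')=3, C('t')=4
L[0]='r': occ=0, LF[0]=C('r')+0=1+0=1
L[1]='r': occ=1, LF[1]=C('r')+1=1+1=2
L[2]='s': occ=0, LF[2]=C('s')+0=3+0=3
L[3]='t': occ=0, LF[3]=C('t')+0=4+0=4
L[4]='$': occ=0, LF[4]=C('$')+0=0+0=0

Answer: 1 2 3 4 0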